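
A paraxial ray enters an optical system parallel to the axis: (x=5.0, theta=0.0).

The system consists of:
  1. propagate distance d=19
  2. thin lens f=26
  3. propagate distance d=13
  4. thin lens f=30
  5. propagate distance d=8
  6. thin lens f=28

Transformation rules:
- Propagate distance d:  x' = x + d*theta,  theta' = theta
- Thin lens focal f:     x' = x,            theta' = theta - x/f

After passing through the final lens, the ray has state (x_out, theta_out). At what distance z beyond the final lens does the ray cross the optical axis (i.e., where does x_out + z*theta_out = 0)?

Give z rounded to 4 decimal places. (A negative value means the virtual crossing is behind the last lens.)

Answer: 1.0304

Derivation:
Initial: x=5.0000 theta=0.0000
After 1 (propagate distance d=19): x=5.0000 theta=0.0000
After 2 (thin lens f=26): x=5.0000 theta=-5/26 (≈-0.1923)
After 3 (propagate distance d=13): x=2.5000 theta=-5/26 (≈-0.1923)
After 4 (thin lens f=30): x=2.5000 theta=-43/156 (≈-0.2756)
After 5 (propagate distance d=8): x=23/78 (≈0.2949) theta=-43/156 (≈-0.2756)
After 6 (thin lens f=28): x=23/78 (≈0.2949) theta=-625/2184 (≈-0.2862)
z_focus = -x_out/theta_out = -(23/78)/(-625/2184) = 1.0304
Rounded to 4 decimal places: z = 1.0304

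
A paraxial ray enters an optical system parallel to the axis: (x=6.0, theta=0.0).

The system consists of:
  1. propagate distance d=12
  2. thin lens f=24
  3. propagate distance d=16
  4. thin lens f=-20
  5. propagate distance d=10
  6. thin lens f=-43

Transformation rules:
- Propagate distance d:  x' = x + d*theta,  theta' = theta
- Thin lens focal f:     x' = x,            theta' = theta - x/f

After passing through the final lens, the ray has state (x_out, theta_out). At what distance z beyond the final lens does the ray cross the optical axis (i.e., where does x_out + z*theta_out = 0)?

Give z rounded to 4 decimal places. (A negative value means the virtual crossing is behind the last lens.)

Initial: x=6.0000 theta=0.0000
After 1 (propagate distance d=12): x=6.0000 theta=0.0000
After 2 (thin lens f=24): x=6.0000 theta=-0.2500
After 3 (propagate distance d=16): x=2.0000 theta=-0.2500
After 4 (thin lens f=-20): x=2.0000 theta=-0.1500
After 5 (propagate distance d=10): x=0.5000 theta=-0.1500
After 6 (thin lens f=-43): x=0.5000 theta=-119/860 (≈-0.1384)
z_focus = -x_out/theta_out = -(0.5000)/(-119/860) = 430/119 ≈ 3.6134
Rounded to 4 decimal places: z = 3.6134

Answer: 3.6134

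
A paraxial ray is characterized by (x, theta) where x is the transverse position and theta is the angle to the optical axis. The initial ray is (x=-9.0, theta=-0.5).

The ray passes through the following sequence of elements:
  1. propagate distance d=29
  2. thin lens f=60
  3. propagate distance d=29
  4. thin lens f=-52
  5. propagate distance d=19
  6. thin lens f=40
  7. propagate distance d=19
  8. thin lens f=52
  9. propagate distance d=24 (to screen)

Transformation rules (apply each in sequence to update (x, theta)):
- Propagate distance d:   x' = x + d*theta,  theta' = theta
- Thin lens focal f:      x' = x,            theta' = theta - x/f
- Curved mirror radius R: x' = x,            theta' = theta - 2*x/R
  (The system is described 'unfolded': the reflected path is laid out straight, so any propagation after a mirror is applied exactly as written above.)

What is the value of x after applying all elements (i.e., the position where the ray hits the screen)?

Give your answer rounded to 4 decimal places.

Answer: -9.0506

Derivation:
Initial: x=-9.0000 theta=-0.5000
After 1 (propagate distance d=29): x=-23.5000 theta=-0.5000
After 2 (thin lens f=60): x=-23.5000 theta=-13/120 (≈-0.1083)
After 3 (propagate distance d=29): x=-3197/120 (≈-26.6417) theta=-13/120 (≈-0.1083)
After 4 (thin lens f=-52): x=-3197/120 (≈-26.6417) theta=-1291/2080 (≈-0.6207)
After 5 (propagate distance d=19): x=-239831/6240 (≈-38.4345) theta=-1291/2080 (≈-0.6207)
After 6 (thin lens f=40): x=-239831/6240 (≈-38.4345) theta=84911/249600 (≈0.3402)
After 7 (propagate distance d=19): x=-2659977/83200 (≈-31.9709) theta=84911/249600 (≈0.3402)
After 8 (thin lens f=52): x=-2659977/83200 (≈-31.9709) theta=12395303/12979200 (≈0.9550)
After 9 (propagate distance d=24 (to screen)): x=-1957819/216320 (≈-9.0506) theta=12395303/12979200 (≈0.9550)
Rounded to 4 decimal places: x = -9.0506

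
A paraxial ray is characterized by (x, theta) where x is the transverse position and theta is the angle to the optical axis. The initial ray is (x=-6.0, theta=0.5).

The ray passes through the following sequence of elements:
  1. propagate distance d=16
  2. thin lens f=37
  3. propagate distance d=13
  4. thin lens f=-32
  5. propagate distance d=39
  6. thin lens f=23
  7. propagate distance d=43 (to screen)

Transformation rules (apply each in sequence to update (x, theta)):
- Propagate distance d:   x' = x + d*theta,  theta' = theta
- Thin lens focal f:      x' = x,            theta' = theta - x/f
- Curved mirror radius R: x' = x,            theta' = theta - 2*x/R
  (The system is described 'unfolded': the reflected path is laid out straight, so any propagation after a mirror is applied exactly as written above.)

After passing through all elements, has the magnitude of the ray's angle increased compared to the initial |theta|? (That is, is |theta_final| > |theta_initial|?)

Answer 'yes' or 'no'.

Answer: yes

Derivation:
Initial: x=-6.0000 theta=0.5000
After 1 (propagate distance d=16): x=2.0000 theta=0.5000
After 2 (thin lens f=37): x=2.0000 theta=33/74 (≈0.4459)
After 3 (propagate distance d=13): x=577/74 (≈7.7973) theta=33/74 (≈0.4459)
After 4 (thin lens f=-32): x=577/74 (≈7.7973) theta=1633/2368 (≈0.6896)
After 5 (propagate distance d=39): x=82151/2368 (≈34.6921) theta=1633/2368 (≈0.6896)
After 6 (thin lens f=23): x=82151/2368 (≈34.6921) theta=-2787/3404 (≈-0.8187)
After 7 (propagate distance d=43 (to screen)): x=-27983/54464 (≈-0.5138) theta=-2787/3404 (≈-0.8187)
|theta_initial|=0.5000 |theta_final|=2787/3404 (≈0.8187) -> increased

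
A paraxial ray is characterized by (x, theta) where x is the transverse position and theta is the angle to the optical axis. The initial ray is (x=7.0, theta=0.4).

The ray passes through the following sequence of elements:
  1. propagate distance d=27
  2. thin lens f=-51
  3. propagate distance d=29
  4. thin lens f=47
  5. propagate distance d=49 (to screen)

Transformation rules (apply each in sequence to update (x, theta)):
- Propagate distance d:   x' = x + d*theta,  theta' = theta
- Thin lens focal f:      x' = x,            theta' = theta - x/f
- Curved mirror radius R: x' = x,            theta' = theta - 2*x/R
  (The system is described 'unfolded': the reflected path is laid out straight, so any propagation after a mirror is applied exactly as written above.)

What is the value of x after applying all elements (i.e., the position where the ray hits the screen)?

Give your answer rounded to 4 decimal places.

Initial: x=7.0000 theta=0.4000
After 1 (propagate distance d=27): x=17.8000 theta=0.4000
After 2 (thin lens f=-51): x=17.8000 theta=191/255 (≈0.7490)
After 3 (propagate distance d=29): x=10078/255 (≈39.5216) theta=191/255 (≈0.7490)
After 4 (thin lens f=47): x=10078/255 (≈39.5216) theta=-367/3995 (≈-0.0919)
After 5 (propagate distance d=49 (to screen)): x=419717/11985 (≈35.0202) theta=-367/3995 (≈-0.0919)
Rounded to 4 decimal places: x = 35.0202

Answer: 35.0202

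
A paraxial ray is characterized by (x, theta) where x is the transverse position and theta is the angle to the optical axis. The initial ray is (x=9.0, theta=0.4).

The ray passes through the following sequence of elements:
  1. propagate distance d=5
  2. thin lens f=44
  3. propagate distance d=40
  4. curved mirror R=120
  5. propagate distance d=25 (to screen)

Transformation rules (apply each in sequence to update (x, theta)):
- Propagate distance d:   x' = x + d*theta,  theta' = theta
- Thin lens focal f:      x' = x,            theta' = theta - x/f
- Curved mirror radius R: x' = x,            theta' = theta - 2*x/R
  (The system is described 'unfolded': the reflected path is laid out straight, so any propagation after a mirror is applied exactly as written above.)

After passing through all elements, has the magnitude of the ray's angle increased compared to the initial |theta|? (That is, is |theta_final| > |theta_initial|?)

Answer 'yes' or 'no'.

Initial: x=9.0000 theta=0.4000
After 1 (propagate distance d=5): x=11.0000 theta=0.4000
After 2 (thin lens f=44): x=11.0000 theta=0.1500
After 3 (propagate distance d=40): x=17.0000 theta=0.1500
After 4 (curved mirror R=120): x=17.0000 theta=-2/15 (≈-0.1333)
After 5 (propagate distance d=25 (to screen)): x=41/3 (≈13.6667) theta=-2/15 (≈-0.1333)
|theta_initial|=0.4000 |theta_final|=2/15 (≈0.1333) -> not increased

Answer: no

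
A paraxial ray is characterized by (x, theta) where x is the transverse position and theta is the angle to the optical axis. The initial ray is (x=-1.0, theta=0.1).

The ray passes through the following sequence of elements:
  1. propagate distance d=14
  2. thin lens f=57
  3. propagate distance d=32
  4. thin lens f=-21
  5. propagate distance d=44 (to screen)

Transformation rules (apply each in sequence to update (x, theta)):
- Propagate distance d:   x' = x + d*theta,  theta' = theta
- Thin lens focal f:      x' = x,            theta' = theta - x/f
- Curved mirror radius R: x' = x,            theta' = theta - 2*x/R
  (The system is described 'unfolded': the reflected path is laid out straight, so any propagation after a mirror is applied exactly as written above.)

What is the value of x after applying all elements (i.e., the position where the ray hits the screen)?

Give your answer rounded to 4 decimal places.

Initial: x=-1.0000 theta=0.1000
After 1 (propagate distance d=14): x=0.4000 theta=0.1000
After 2 (thin lens f=57): x=0.4000 theta=53/570 (≈0.0930)
After 3 (propagate distance d=32): x=962/285 (≈3.3754) theta=53/570 (≈0.0930)
After 4 (thin lens f=-21): x=962/285 (≈3.3754) theta=3037/11970 (≈0.2537)
After 5 (propagate distance d=44 (to screen)): x=87016/5985 (≈14.5390) theta=3037/11970 (≈0.2537)
Rounded to 4 decimal places: x = 14.5390

Answer: 14.5390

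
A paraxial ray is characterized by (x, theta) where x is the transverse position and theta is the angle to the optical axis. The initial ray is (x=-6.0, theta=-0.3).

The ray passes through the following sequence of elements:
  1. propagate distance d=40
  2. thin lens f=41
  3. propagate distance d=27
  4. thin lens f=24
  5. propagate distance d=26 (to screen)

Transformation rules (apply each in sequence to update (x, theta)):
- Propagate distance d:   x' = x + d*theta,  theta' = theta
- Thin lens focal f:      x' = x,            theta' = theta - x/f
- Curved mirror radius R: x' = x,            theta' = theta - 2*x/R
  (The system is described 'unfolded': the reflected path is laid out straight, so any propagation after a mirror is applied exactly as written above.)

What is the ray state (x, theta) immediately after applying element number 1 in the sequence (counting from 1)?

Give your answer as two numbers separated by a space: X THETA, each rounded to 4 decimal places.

Answer: -18.0000 -0.3000

Derivation:
Initial: x=-6.0000 theta=-0.3000
After 1 (propagate distance d=40): x=-18.0000 theta=-0.3000
Rounded to 4 decimal places: x = -18.0000, theta = -0.3000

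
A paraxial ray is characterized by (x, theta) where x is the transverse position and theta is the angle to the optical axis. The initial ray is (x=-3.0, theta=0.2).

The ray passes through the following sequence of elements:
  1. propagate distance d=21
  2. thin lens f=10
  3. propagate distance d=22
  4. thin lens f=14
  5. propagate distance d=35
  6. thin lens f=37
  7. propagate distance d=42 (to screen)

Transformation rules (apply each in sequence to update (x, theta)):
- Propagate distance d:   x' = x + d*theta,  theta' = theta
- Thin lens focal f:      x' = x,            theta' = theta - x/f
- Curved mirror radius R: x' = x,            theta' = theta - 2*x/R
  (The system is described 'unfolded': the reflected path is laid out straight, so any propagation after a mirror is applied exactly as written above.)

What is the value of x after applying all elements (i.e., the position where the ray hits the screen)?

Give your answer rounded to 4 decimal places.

Initial: x=-3.0000 theta=0.2000
After 1 (propagate distance d=21): x=1.2000 theta=0.2000
After 2 (thin lens f=10): x=1.2000 theta=0.0800
After 3 (propagate distance d=22): x=2.9600 theta=0.0800
After 4 (thin lens f=14): x=2.9600 theta=-23/175 (≈-0.1314)
After 5 (propagate distance d=35): x=-1.6400 theta=-23/175 (≈-0.1314)
After 6 (thin lens f=37): x=-1.6400 theta=-564/6475 (≈-0.0871)
After 7 (propagate distance d=42 (to screen)): x=-4901/925 (≈-5.2984) theta=-564/6475 (≈-0.0871)
Rounded to 4 decimal places: x = -5.2984

Answer: -5.2984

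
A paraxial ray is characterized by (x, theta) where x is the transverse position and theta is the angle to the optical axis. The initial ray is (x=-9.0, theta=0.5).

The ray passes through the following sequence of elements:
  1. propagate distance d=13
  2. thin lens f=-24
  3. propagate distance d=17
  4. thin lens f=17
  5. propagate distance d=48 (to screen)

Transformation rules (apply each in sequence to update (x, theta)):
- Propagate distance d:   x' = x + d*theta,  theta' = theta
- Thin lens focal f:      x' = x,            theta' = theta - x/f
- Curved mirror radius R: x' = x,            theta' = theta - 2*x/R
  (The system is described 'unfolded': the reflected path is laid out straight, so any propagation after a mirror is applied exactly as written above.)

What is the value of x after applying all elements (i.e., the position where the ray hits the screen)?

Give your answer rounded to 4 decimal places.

Answer: 11.2880

Derivation:
Initial: x=-9.0000 theta=0.5000
After 1 (propagate distance d=13): x=-2.5000 theta=0.5000
After 2 (thin lens f=-24): x=-2.5000 theta=19/48 (≈0.3958)
After 3 (propagate distance d=17): x=203/48 (≈4.2292) theta=19/48 (≈0.3958)
After 4 (thin lens f=17): x=203/48 (≈4.2292) theta=5/34 (≈0.1471)
After 5 (propagate distance d=48 (to screen)): x=9211/816 (≈11.2880) theta=5/34 (≈0.1471)
Rounded to 4 decimal places: x = 11.2880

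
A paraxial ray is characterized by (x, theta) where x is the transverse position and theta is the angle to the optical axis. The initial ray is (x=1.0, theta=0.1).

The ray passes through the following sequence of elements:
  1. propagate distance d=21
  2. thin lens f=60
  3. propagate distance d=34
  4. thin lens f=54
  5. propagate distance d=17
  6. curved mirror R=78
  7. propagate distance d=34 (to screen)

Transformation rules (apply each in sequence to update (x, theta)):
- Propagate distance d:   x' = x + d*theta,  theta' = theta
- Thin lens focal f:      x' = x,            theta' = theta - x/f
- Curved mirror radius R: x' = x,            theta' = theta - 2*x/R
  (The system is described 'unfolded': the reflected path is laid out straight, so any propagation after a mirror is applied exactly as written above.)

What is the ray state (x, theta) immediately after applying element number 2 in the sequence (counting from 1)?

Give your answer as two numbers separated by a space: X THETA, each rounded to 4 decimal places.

Initial: x=1.0000 theta=0.1000
After 1 (propagate distance d=21): x=3.1000 theta=0.1000
After 2 (thin lens f=60): x=3.1000 theta=29/600 (≈0.0483)
Rounded to 4 decimal places: x = 3.1000, theta = 0.0483

Answer: 3.1000 0.0483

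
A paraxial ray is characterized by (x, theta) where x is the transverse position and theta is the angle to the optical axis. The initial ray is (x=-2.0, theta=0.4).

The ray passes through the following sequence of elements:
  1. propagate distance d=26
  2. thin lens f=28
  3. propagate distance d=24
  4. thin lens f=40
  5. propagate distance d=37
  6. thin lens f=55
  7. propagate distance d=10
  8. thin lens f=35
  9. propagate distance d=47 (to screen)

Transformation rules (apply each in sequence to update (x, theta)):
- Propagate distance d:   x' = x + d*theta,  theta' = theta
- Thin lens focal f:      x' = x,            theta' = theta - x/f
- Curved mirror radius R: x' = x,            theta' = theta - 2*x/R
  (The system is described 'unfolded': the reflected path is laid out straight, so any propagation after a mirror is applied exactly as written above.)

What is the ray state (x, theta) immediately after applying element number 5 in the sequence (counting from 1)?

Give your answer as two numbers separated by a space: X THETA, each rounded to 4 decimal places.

Answer: 4.5100 -0.1700

Derivation:
Initial: x=-2.0000 theta=0.4000
After 1 (propagate distance d=26): x=8.4000 theta=0.4000
After 2 (thin lens f=28): x=8.4000 theta=0.1000
After 3 (propagate distance d=24): x=10.8000 theta=0.1000
After 4 (thin lens f=40): x=10.8000 theta=-0.1700
After 5 (propagate distance d=37): x=4.5100 theta=-0.1700
Rounded to 4 decimal places: x = 4.5100, theta = -0.1700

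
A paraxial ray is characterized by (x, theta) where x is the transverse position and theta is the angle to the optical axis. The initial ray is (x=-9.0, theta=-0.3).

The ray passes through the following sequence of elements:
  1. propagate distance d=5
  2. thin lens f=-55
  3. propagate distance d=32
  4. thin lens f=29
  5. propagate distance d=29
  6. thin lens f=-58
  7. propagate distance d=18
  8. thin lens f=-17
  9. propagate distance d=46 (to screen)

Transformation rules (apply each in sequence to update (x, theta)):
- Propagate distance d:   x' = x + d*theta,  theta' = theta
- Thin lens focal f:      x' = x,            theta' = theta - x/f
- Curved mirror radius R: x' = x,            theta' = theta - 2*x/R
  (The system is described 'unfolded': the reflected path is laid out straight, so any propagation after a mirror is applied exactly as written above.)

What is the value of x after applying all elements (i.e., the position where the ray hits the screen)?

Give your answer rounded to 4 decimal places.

Answer: -33.8915

Derivation:
Initial: x=-9.0000 theta=-0.3000
After 1 (propagate distance d=5): x=-10.5000 theta=-0.3000
After 2 (thin lens f=-55): x=-10.5000 theta=-27/55 (≈-0.4909)
After 3 (propagate distance d=32): x=-2883/110 (≈-26.2091) theta=-27/55 (≈-0.4909)
After 4 (thin lens f=29): x=-2883/110 (≈-26.2091) theta=1317/3190 (≈0.4129)
After 5 (propagate distance d=29): x=-783/55 (≈-14.2364) theta=1317/3190 (≈0.4129)
After 6 (thin lens f=-58): x=-783/55 (≈-14.2364) theta=267/1595 (≈0.1674)
After 7 (propagate distance d=18): x=-17901/1595 (≈-11.2232) theta=267/1595 (≈0.1674)
After 8 (thin lens f=-17): x=-17901/1595 (≈-11.2232) theta=-786/1595 (≈-0.4928)
After 9 (propagate distance d=46 (to screen)): x=-54057/1595 (≈-33.8915) theta=-786/1595 (≈-0.4928)
Rounded to 4 decimal places: x = -33.8915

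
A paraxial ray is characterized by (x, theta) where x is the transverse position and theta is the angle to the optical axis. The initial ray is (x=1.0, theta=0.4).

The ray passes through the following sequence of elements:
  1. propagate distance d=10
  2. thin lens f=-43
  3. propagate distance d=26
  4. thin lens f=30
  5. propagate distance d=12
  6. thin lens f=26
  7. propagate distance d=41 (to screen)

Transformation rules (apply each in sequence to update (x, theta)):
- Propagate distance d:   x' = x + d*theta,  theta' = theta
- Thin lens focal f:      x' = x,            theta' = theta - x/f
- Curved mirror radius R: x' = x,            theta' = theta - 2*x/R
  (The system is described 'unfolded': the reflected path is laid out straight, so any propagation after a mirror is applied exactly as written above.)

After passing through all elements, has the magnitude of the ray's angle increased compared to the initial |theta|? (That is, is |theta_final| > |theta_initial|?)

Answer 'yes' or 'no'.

Answer: yes

Derivation:
Initial: x=1.0000 theta=0.4000
After 1 (propagate distance d=10): x=5.0000 theta=0.4000
After 2 (thin lens f=-43): x=5.0000 theta=111/215 (≈0.5163)
After 3 (propagate distance d=26): x=3961/215 (≈18.4233) theta=111/215 (≈0.5163)
After 4 (thin lens f=30): x=3961/215 (≈18.4233) theta=-631/6450 (≈-0.0978)
After 5 (propagate distance d=12): x=18543/1075 (≈17.2493) theta=-631/6450 (≈-0.0978)
After 6 (thin lens f=26): x=18543/1075 (≈17.2493) theta=-31916/41925 (≈-0.7613)
After 7 (propagate distance d=41 (to screen)): x=-585379/41925 (≈-13.9625) theta=-31916/41925 (≈-0.7613)
|theta_initial|=0.4000 |theta_final|=31916/41925 (≈0.7613) -> increased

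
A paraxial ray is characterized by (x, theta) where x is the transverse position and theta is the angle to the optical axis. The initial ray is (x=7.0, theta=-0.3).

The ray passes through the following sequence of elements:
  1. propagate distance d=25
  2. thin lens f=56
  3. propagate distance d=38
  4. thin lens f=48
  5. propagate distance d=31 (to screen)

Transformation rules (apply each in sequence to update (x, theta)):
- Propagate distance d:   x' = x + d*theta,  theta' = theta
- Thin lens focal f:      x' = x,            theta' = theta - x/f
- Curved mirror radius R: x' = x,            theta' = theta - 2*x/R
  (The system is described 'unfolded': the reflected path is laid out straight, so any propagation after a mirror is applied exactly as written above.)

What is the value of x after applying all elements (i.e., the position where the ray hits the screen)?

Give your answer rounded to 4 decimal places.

Answer: -13.1176

Derivation:
Initial: x=7.0000 theta=-0.3000
After 1 (propagate distance d=25): x=-0.5000 theta=-0.3000
After 2 (thin lens f=56): x=-0.5000 theta=-163/560 (≈-0.2911)
After 3 (propagate distance d=38): x=-3237/280 (≈-11.5607) theta=-163/560 (≈-0.2911)
After 4 (thin lens f=48): x=-3237/280 (≈-11.5607) theta=-45/896 (≈-0.0502)
After 5 (propagate distance d=31 (to screen)): x=-58767/4480 (≈-13.1176) theta=-45/896 (≈-0.0502)
Rounded to 4 decimal places: x = -13.1176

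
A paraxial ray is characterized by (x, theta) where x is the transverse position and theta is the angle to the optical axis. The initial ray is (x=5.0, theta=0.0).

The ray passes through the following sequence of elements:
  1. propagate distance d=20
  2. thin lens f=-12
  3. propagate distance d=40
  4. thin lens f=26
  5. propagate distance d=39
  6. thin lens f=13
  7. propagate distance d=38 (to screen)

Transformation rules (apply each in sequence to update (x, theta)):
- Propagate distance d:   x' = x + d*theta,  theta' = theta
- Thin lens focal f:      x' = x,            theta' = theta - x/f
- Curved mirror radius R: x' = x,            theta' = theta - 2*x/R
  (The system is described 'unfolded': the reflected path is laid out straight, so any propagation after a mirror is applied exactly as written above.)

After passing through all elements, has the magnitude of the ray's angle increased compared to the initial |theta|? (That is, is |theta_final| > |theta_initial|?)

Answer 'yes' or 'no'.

Initial: x=5.0000 theta=0.0000
After 1 (propagate distance d=20): x=5.0000 theta=0.0000
After 2 (thin lens f=-12): x=5.0000 theta=5/12 (≈0.4167)
After 3 (propagate distance d=40): x=65/3 (≈21.6667) theta=5/12 (≈0.4167)
After 4 (thin lens f=26): x=65/3 (≈21.6667) theta=-5/12 (≈-0.4167)
After 5 (propagate distance d=39): x=65/12 (≈5.4167) theta=-5/12 (≈-0.4167)
After 6 (thin lens f=13): x=65/12 (≈5.4167) theta=-5/6 (≈-0.8333)
After 7 (propagate distance d=38 (to screen)): x=-26.2500 theta=-5/6 (≈-0.8333)
|theta_initial|=0.0000 |theta_final|=5/6 (≈0.8333) -> increased

Answer: yes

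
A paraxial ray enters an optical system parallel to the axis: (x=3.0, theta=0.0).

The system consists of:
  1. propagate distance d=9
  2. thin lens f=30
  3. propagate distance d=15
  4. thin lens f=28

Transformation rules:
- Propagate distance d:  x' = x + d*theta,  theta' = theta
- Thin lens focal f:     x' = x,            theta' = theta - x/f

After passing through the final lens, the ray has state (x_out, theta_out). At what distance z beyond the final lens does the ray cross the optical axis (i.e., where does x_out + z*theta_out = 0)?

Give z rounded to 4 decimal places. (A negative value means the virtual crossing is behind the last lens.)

Answer: 9.7674

Derivation:
Initial: x=3.0000 theta=0.0000
After 1 (propagate distance d=9): x=3.0000 theta=0.0000
After 2 (thin lens f=30): x=3.0000 theta=-0.1000
After 3 (propagate distance d=15): x=1.5000 theta=-0.1000
After 4 (thin lens f=28): x=1.5000 theta=-43/280 (≈-0.1536)
z_focus = -x_out/theta_out = -(1.5000)/(-43/280) = 420/43 ≈ 9.7674
Rounded to 4 decimal places: z = 9.7674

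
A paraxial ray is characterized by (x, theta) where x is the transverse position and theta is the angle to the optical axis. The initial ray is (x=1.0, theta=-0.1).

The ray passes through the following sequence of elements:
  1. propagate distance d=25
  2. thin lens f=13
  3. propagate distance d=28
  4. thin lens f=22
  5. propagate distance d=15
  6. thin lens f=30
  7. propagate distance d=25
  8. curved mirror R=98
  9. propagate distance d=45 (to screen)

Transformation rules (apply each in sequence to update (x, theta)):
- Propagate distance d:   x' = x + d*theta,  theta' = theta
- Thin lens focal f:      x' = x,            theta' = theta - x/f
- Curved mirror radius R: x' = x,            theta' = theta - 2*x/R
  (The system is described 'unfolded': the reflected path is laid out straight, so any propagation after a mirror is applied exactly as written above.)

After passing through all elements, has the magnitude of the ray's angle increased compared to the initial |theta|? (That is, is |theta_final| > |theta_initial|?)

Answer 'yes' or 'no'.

Answer: no

Derivation:
Initial: x=1.0000 theta=-0.1000
After 1 (propagate distance d=25): x=-1.5000 theta=-0.1000
After 2 (thin lens f=13): x=-1.5000 theta=1/65 (≈0.0154)
After 3 (propagate distance d=28): x=-139/130 (≈-1.0692) theta=1/65 (≈0.0154)
After 4 (thin lens f=22): x=-139/130 (≈-1.0692) theta=183/2860 (≈0.0640)
After 5 (propagate distance d=15): x=-313/2860 (≈-0.1094) theta=183/2860 (≈0.0640)
After 6 (thin lens f=30): x=-313/2860 (≈-0.1094) theta=5803/85800 (≈0.0676)
After 7 (propagate distance d=25): x=2467/1560 (≈1.5814) theta=5803/85800 (≈0.0676)
After 8 (curved mirror R=98): x=2467/1560 (≈1.5814) theta=24777/700700 (≈0.0354)
After 9 (propagate distance d=45 (to screen)): x=2667671/840840 (≈3.1726) theta=24777/700700 (≈0.0354)
|theta_initial|=0.1000 |theta_final|=24777/700700 (≈0.0354) -> not increased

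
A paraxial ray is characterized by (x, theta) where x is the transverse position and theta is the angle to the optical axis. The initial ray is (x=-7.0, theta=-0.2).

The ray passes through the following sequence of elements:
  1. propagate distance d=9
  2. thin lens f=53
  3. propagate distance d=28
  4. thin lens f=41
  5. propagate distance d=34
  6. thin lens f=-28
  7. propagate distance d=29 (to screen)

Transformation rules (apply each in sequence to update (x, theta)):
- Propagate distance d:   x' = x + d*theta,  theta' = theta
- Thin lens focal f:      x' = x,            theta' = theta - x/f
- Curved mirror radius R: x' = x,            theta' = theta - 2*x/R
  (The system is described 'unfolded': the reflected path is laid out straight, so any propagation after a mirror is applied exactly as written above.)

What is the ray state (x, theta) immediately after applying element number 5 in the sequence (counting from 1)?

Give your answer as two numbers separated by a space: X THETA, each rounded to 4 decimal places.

Answer: -2.8195 0.2039

Derivation:
Initial: x=-7.0000 theta=-0.2000
After 1 (propagate distance d=9): x=-8.8000 theta=-0.2000
After 2 (thin lens f=53): x=-8.8000 theta=-9/265 (≈-0.0340)
After 3 (propagate distance d=28): x=-2584/265 (≈-9.7509) theta=-9/265 (≈-0.0340)
After 4 (thin lens f=41): x=-2584/265 (≈-9.7509) theta=443/2173 (≈0.2039)
After 5 (propagate distance d=34): x=-578/205 (≈-2.8195) theta=443/2173 (≈0.2039)
Rounded to 4 decimal places: x = -2.8195, theta = 0.2039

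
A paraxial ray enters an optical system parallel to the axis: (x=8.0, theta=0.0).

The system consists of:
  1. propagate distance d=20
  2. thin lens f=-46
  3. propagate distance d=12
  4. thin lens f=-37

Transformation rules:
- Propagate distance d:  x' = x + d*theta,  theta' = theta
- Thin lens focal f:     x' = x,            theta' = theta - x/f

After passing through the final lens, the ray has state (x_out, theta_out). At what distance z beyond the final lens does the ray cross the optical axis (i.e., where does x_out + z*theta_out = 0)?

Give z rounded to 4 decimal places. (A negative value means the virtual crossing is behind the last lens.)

Initial: x=8.0000 theta=0.0000
After 1 (propagate distance d=20): x=8.0000 theta=0.0000
After 2 (thin lens f=-46): x=8.0000 theta=4/23 (≈0.1739)
After 3 (propagate distance d=12): x=232/23 (≈10.0870) theta=4/23 (≈0.1739)
After 4 (thin lens f=-37): x=232/23 (≈10.0870) theta=380/851 (≈0.4465)
z_focus = -x_out/theta_out = -(232/23)/(380/851) = -2146/95 ≈ -22.5895
Rounded to 4 decimal places: z = -22.5895

Answer: -22.5895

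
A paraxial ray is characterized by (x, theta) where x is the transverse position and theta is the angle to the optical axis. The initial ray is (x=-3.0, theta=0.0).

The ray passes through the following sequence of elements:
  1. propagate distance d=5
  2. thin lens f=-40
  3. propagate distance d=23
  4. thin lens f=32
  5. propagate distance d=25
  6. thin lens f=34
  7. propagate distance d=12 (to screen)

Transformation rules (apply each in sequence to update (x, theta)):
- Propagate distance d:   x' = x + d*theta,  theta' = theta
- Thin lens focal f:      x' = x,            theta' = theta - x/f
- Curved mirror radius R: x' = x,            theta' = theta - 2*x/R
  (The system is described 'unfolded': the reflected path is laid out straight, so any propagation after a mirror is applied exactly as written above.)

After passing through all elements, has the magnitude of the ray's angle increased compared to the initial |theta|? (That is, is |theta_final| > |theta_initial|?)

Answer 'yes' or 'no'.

Answer: yes

Derivation:
Initial: x=-3.0000 theta=0.0000
After 1 (propagate distance d=5): x=-3.0000 theta=0.0000
After 2 (thin lens f=-40): x=-3.0000 theta=-0.0750
After 3 (propagate distance d=23): x=-4.7250 theta=-0.0750
After 4 (thin lens f=32): x=-4.7250 theta=93/1280 (≈0.0727)
After 5 (propagate distance d=25): x=-3723/1280 (≈-2.9086) theta=93/1280 (≈0.0727)
After 6 (thin lens f=34): x=-3723/1280 (≈-2.9086) theta=81/512 (≈0.1582)
After 7 (propagate distance d=12 (to screen)): x=-1293/1280 (≈-1.0102) theta=81/512 (≈0.1582)
|theta_initial|=0.0000 |theta_final|=81/512 (≈0.1582) -> increased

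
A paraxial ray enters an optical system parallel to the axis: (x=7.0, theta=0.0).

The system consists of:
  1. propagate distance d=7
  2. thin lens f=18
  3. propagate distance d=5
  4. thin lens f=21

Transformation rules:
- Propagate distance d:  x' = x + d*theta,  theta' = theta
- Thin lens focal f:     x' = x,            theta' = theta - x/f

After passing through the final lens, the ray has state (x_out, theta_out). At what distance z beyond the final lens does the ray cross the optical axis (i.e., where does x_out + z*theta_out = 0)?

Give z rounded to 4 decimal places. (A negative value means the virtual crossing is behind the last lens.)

Answer: 8.0294

Derivation:
Initial: x=7.0000 theta=0.0000
After 1 (propagate distance d=7): x=7.0000 theta=0.0000
After 2 (thin lens f=18): x=7.0000 theta=-7/18 (≈-0.3889)
After 3 (propagate distance d=5): x=91/18 (≈5.0556) theta=-7/18 (≈-0.3889)
After 4 (thin lens f=21): x=91/18 (≈5.0556) theta=-17/27 (≈-0.6296)
z_focus = -x_out/theta_out = -(91/18)/(-17/27) = 273/34 ≈ 8.0294
Rounded to 4 decimal places: z = 8.0294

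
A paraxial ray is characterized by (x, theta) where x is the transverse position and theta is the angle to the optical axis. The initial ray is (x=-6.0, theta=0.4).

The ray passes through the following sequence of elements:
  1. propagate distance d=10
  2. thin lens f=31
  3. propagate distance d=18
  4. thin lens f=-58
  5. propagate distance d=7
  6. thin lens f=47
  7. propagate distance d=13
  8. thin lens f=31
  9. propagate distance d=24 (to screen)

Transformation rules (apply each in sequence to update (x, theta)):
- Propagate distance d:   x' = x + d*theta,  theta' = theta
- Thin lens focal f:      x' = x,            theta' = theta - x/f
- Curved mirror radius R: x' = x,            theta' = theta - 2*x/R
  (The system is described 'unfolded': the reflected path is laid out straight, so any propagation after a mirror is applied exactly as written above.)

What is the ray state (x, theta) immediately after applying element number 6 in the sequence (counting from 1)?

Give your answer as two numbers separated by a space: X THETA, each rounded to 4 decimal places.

Answer: 10.3806 0.3533

Derivation:
Initial: x=-6.0000 theta=0.4000
After 1 (propagate distance d=10): x=-2.0000 theta=0.4000
After 2 (thin lens f=31): x=-2.0000 theta=72/155 (≈0.4645)
After 3 (propagate distance d=18): x=986/155 (≈6.3613) theta=72/155 (≈0.4645)
After 4 (thin lens f=-58): x=986/155 (≈6.3613) theta=89/155 (≈0.5742)
After 5 (propagate distance d=7): x=1609/155 (≈10.3806) theta=89/155 (≈0.5742)
After 6 (thin lens f=47): x=1609/155 (≈10.3806) theta=2574/7285 (≈0.3533)
Rounded to 4 decimal places: x = 10.3806, theta = 0.3533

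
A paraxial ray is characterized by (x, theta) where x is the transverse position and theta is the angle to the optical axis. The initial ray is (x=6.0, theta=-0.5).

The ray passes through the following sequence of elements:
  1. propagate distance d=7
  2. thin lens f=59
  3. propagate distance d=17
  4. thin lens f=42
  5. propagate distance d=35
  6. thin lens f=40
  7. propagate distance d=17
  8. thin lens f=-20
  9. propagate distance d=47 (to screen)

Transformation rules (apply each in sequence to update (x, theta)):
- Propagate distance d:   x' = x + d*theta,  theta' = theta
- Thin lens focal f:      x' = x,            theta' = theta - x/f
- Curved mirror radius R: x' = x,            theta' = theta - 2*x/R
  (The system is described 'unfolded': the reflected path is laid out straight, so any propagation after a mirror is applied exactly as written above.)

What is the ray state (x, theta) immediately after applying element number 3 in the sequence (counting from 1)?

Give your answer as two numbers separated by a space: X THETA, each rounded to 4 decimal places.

Initial: x=6.0000 theta=-0.5000
After 1 (propagate distance d=7): x=2.5000 theta=-0.5000
After 2 (thin lens f=59): x=2.5000 theta=-32/59 (≈-0.5424)
After 3 (propagate distance d=17): x=-793/118 (≈-6.7203) theta=-32/59 (≈-0.5424)
Rounded to 4 decimal places: x = -6.7203, theta = -0.5424

Answer: -6.7203 -0.5424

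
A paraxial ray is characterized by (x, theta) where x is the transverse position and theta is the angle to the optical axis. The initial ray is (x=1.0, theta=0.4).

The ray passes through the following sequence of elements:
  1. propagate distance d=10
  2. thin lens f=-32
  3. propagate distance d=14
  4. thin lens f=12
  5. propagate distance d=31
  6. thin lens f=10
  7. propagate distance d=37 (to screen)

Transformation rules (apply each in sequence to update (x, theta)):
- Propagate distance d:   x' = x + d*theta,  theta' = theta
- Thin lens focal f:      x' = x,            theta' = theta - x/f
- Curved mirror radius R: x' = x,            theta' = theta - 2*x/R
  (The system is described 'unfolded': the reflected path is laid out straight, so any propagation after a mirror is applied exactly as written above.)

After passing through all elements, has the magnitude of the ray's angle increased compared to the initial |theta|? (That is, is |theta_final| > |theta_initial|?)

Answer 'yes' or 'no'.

Initial: x=1.0000 theta=0.4000
After 1 (propagate distance d=10): x=5.0000 theta=0.4000
After 2 (thin lens f=-32): x=5.0000 theta=89/160 (≈0.5563)
After 3 (propagate distance d=14): x=12.7875 theta=89/160 (≈0.5563)
After 4 (thin lens f=12): x=12.7875 theta=-163/320 (≈-0.5094)
After 5 (propagate distance d=31): x=-961/320 (≈-3.0031) theta=-163/320 (≈-0.5094)
After 6 (thin lens f=10): x=-961/320 (≈-3.0031) theta=-669/3200 (≈-0.2091)
After 7 (propagate distance d=37 (to screen)): x=-34363/3200 (≈-10.7384) theta=-669/3200 (≈-0.2091)
|theta_initial|=0.4000 |theta_final|=669/3200 (≈0.2091) -> not increased

Answer: no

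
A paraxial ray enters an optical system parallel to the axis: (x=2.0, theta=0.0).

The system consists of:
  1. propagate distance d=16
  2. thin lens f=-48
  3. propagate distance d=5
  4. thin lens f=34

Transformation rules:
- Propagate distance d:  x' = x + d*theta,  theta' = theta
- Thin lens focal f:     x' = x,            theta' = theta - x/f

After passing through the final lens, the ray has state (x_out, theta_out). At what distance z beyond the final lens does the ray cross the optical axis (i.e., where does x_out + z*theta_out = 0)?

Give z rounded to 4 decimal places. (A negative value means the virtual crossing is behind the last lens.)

Initial: x=2.0000 theta=0.0000
After 1 (propagate distance d=16): x=2.0000 theta=0.0000
After 2 (thin lens f=-48): x=2.0000 theta=1/24 (≈0.0417)
After 3 (propagate distance d=5): x=53/24 (≈2.2083) theta=1/24 (≈0.0417)
After 4 (thin lens f=34): x=53/24 (≈2.2083) theta=-19/816 (≈-0.0233)
z_focus = -x_out/theta_out = -(53/24)/(-19/816) = 1802/19 ≈ 94.8421
Rounded to 4 decimal places: z = 94.8421

Answer: 94.8421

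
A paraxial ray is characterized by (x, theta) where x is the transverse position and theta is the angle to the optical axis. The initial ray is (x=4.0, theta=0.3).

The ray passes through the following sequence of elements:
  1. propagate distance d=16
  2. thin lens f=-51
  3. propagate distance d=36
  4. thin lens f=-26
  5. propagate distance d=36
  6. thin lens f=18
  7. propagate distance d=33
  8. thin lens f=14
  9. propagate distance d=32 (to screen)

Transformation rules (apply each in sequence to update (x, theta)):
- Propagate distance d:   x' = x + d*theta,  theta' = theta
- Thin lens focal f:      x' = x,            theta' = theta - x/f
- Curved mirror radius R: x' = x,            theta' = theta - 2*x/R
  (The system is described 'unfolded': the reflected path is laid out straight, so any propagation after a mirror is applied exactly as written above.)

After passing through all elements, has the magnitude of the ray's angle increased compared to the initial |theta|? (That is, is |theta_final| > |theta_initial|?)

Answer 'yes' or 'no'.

Answer: yes

Derivation:
Initial: x=4.0000 theta=0.3000
After 1 (propagate distance d=16): x=8.8000 theta=0.3000
After 2 (thin lens f=-51): x=8.8000 theta=241/510 (≈0.4725)
After 3 (propagate distance d=36): x=2194/85 (≈25.8118) theta=241/510 (≈0.4725)
After 4 (thin lens f=-26): x=2194/85 (≈25.8118) theta=1943/1326 (≈1.4653)
After 5 (propagate distance d=36): x=86812/1105 (≈78.5629) theta=1943/1326 (≈1.4653)
After 6 (thin lens f=18): x=86812/1105 (≈78.5629) theta=-57667/19890 (≈-2.8993)
After 7 (propagate distance d=33): x=-22693/1326 (≈-17.1139) theta=-57667/19890 (≈-2.8993)
After 8 (thin lens f=14): x=-22693/1326 (≈-17.1139) theta=-466943/278460 (≈-1.6769)
After 9 (propagate distance d=32 (to screen)): x=-9853853/139230 (≈-70.7739) theta=-466943/278460 (≈-1.6769)
|theta_initial|=0.3000 |theta_final|=466943/278460 (≈1.6769) -> increased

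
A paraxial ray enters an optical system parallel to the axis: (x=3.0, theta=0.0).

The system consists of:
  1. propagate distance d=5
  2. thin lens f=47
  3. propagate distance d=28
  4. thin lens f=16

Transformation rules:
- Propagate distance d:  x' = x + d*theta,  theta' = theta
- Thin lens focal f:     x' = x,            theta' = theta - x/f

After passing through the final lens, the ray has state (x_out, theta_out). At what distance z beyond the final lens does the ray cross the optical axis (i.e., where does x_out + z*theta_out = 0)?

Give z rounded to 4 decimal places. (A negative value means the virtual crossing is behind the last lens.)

Initial: x=3.0000 theta=0.0000
After 1 (propagate distance d=5): x=3.0000 theta=0.0000
After 2 (thin lens f=47): x=3.0000 theta=-3/47 (≈-0.0638)
After 3 (propagate distance d=28): x=57/47 (≈1.2128) theta=-3/47 (≈-0.0638)
After 4 (thin lens f=16): x=57/47 (≈1.2128) theta=-105/752 (≈-0.1396)
z_focus = -x_out/theta_out = -(57/47)/(-105/752) = 304/35 ≈ 8.6857
Rounded to 4 decimal places: z = 8.6857

Answer: 8.6857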